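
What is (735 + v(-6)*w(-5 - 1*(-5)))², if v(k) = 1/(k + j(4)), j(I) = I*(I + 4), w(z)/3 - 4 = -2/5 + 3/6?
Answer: 36566235729/67600 ≈ 5.4092e+5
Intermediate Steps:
w(z) = 123/10 (w(z) = 12 + 3*(-2/5 + 3/6) = 12 + 3*(-2*⅕ + 3*(⅙)) = 12 + 3*(-⅖ + ½) = 12 + 3*(⅒) = 12 + 3/10 = 123/10)
j(I) = I*(4 + I)
v(k) = 1/(32 + k) (v(k) = 1/(k + 4*(4 + 4)) = 1/(k + 4*8) = 1/(k + 32) = 1/(32 + k))
(735 + v(-6)*w(-5 - 1*(-5)))² = (735 + (123/10)/(32 - 6))² = (735 + (123/10)/26)² = (735 + (1/26)*(123/10))² = (735 + 123/260)² = (191223/260)² = 36566235729/67600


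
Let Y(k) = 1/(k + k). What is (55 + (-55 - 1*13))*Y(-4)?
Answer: 13/8 ≈ 1.6250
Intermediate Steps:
Y(k) = 1/(2*k)
(55 + (-55 - 1*13))*Y(-4) = (55 + (-55 - 1*13))*((½)/(-4)) = (55 + (-55 - 13))*((½)*(-¼)) = (55 - 68)*(-⅛) = -13*(-⅛) = 13/8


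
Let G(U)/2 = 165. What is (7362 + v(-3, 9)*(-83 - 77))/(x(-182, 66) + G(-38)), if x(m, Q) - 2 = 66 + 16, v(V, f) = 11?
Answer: 2801/207 ≈ 13.531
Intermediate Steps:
G(U) = 330 (G(U) = 2*165 = 330)
x(m, Q) = 84 (x(m, Q) = 2 + (66 + 16) = 2 + 82 = 84)
(7362 + v(-3, 9)*(-83 - 77))/(x(-182, 66) + G(-38)) = (7362 + 11*(-83 - 77))/(84 + 330) = (7362 + 11*(-160))/414 = (7362 - 1760)*(1/414) = 5602*(1/414) = 2801/207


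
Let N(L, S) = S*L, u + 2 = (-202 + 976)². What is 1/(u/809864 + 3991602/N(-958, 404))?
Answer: -9795102614/93774811055 ≈ -0.10445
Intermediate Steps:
u = 599074 (u = -2 + (-202 + 976)² = -2 + 774² = -2 + 599076 = 599074)
N(L, S) = L*S
1/(u/809864 + 3991602/N(-958, 404)) = 1/(599074/809864 + 3991602/((-958*404))) = 1/(599074*(1/809864) + 3991602/(-387032)) = 1/(299537/404932 + 3991602*(-1/387032)) = 1/(299537/404932 - 1995801/193516) = 1/(-93774811055/9795102614) = -9795102614/93774811055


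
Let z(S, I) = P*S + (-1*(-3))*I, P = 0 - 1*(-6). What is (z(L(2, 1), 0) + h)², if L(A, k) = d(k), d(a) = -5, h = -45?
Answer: 5625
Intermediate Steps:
P = 6 (P = 0 + 6 = 6)
L(A, k) = -5
z(S, I) = 3*I + 6*S (z(S, I) = 6*S + (-1*(-3))*I = 6*S + 3*I = 3*I + 6*S)
(z(L(2, 1), 0) + h)² = ((3*0 + 6*(-5)) - 45)² = ((0 - 30) - 45)² = (-30 - 45)² = (-75)² = 5625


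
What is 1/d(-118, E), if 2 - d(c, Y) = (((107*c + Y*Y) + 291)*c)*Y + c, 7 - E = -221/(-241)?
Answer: -13997521/123560185304732 ≈ -1.1329e-7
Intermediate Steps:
E = 1466/241 (E = 7 - (-221)/(-241) = 7 - (-221)*(-1)/241 = 7 - 1*221/241 = 7 - 221/241 = 1466/241 ≈ 6.0830)
d(c, Y) = 2 - c - Y*c*(291 + Y² + 107*c) (d(c, Y) = 2 - ((((107*c + Y*Y) + 291)*c)*Y + c) = 2 - ((((107*c + Y²) + 291)*c)*Y + c) = 2 - ((((Y² + 107*c) + 291)*c)*Y + c) = 2 - (((291 + Y² + 107*c)*c)*Y + c) = 2 - ((c*(291 + Y² + 107*c))*Y + c) = 2 - (Y*c*(291 + Y² + 107*c) + c) = 2 - (c + Y*c*(291 + Y² + 107*c)) = 2 + (-c - Y*c*(291 + Y² + 107*c)) = 2 - c - Y*c*(291 + Y² + 107*c))
1/d(-118, E) = 1/(2 - 1*(-118) - 1*(-118)*(1466/241)³ - 291*1466/241*(-118) - 107*1466/241*(-118)²) = 1/(2 + 118 - 1*(-118)*3150662696/13997521 + 50339508/241 - 107*1466/241*13924) = 1/(2 + 118 + 371778198128/13997521 + 50339508/241 - 2184146488/241) = 1/(-123560185304732/13997521) = -13997521/123560185304732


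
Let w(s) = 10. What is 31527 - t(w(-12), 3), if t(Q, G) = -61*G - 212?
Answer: 31922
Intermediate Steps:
t(Q, G) = -212 - 61*G
31527 - t(w(-12), 3) = 31527 - (-212 - 61*3) = 31527 - (-212 - 183) = 31527 - 1*(-395) = 31527 + 395 = 31922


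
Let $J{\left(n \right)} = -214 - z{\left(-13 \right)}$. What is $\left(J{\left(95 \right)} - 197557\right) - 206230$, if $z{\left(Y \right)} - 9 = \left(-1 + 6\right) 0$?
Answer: $-404010$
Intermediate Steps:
$z{\left(Y \right)} = 9$ ($z{\left(Y \right)} = 9 + \left(-1 + 6\right) 0 = 9 + 5 \cdot 0 = 9 + 0 = 9$)
$J{\left(n \right)} = -223$ ($J{\left(n \right)} = -214 - 9 = -223$)
$\left(J{\left(95 \right)} - 197557\right) - 206230 = \left(-223 - 197557\right) - 206230 = -197780 - 206230 = -404010$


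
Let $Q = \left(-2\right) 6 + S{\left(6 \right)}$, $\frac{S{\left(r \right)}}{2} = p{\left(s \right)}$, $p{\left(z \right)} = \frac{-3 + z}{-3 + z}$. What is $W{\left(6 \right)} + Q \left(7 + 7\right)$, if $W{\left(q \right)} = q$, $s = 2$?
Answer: $-134$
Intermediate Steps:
$p{\left(z \right)} = 1$
$S{\left(r \right)} = 2$ ($S{\left(r \right)} = 2 \cdot 1 = 2$)
$Q = -10$ ($Q = \left(-2\right) 6 + 2 = -12 + 2 = -10$)
$W{\left(6 \right)} + Q \left(7 + 7\right) = 6 - 10 \left(7 + 7\right) = 6 - 140 = -134$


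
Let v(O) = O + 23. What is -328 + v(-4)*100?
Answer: 1572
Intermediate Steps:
v(O) = 23 + O
-328 + v(-4)*100 = -328 + (23 - 4)*100 = -328 + 19*100 = -328 + 1900 = 1572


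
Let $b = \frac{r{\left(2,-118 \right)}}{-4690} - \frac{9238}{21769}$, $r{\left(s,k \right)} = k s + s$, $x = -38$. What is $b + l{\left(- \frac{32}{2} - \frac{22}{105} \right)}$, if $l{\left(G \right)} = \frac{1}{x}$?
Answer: $- \frac{777461511}{1939835590} \approx -0.40079$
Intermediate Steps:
$r{\left(s,k \right)} = s + k s$
$l{\left(G \right)} = - \frac{1}{38}$ ($l{\left(G \right)} = \frac{1}{-38} = - \frac{1}{38}$)
$b = - \frac{19116137}{51048305}$ ($b = \frac{2 \left(1 - 118\right)}{-4690} - \frac{9238}{21769} = 2 \left(-117\right) \left(- \frac{1}{4690}\right) - \frac{9238}{21769} = \left(-234\right) \left(- \frac{1}{4690}\right) - \frac{9238}{21769} = \frac{117}{2345} - \frac{9238}{21769} = - \frac{19116137}{51048305} \approx -0.37447$)
$b + l{\left(- \frac{32}{2} - \frac{22}{105} \right)} = - \frac{19116137}{51048305} - \frac{1}{38} = - \frac{777461511}{1939835590}$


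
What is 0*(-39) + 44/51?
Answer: 44/51 ≈ 0.86275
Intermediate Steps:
0*(-39) + 44/51 = 0 + 44*(1/51) = 0 + 44/51 = 44/51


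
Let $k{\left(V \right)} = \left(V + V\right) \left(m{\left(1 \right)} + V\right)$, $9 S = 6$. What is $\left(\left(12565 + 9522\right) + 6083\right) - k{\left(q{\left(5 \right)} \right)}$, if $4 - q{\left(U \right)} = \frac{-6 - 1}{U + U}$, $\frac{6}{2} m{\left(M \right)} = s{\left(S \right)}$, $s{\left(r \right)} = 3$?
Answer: $\frac{1405821}{50} \approx 28116.0$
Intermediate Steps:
$S = \frac{2}{3}$ ($S = \frac{1}{9} \cdot 6 = \frac{2}{3} \approx 0.66667$)
$m{\left(M \right)} = 1$ ($m{\left(M \right)} = \frac{1}{3} \cdot 3 = 1$)
$q{\left(U \right)} = 4 + \frac{7}{2 U}$ ($q{\left(U \right)} = 4 - \frac{-6 - 1}{U + U} = 4 - - \frac{7}{2 U} = 4 + \frac{7}{2 U}$)
$k{\left(V \right)} = 2 V \left(1 + V\right)$ ($k{\left(V \right)} = \left(V + V\right) \left(1 + V\right) = 2 V \left(1 + V\right)$)
$\left(\left(12565 + 9522\right) + 6083\right) - k{\left(q{\left(5 \right)} \right)} = \left(\left(12565 + 9522\right) + 6083\right) - 2 \left(4 + \frac{7}{2 \cdot 5}\right) \left(1 + \left(4 + \frac{7}{2 \cdot 5}\right)\right) = \left(22087 + 6083\right) - 2 \left(4 + \frac{7}{2} \cdot \frac{1}{5}\right) \left(1 + \left(4 + \frac{7}{2} \cdot \frac{1}{5}\right)\right) = 28170 - 2 \left(4 + \frac{7}{10}\right) \left(1 + \left(4 + \frac{7}{10}\right)\right) = 28170 - 2 \cdot \frac{47}{10} \left(1 + \frac{47}{10}\right) = 28170 - 2 \cdot \frac{47}{10} \cdot \frac{57}{10} = 28170 - \frac{2679}{50} = \frac{1405821}{50}$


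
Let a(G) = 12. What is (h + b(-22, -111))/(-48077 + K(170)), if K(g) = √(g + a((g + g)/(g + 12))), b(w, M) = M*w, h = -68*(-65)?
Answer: -329904374/2311397747 - 6862*√182/2311397747 ≈ -0.14277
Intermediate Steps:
h = 4420
K(g) = √(12 + g) (K(g) = √(g + 12) = √(12 + g))
(h + b(-22, -111))/(-48077 + K(170)) = (4420 - 111*(-22))/(-48077 + √(12 + 170)) = (4420 + 2442)/(-48077 + √182) = 6862/(-48077 + √182)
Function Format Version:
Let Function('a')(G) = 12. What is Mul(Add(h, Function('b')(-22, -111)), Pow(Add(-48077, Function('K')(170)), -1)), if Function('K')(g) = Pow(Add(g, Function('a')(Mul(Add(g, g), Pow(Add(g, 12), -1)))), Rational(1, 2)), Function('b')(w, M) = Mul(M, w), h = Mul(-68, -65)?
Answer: Add(Rational(-329904374, 2311397747), Mul(Rational(-6862, 2311397747), Pow(182, Rational(1, 2)))) ≈ -0.14277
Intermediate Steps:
h = 4420
Function('K')(g) = Pow(Add(12, g), Rational(1, 2)) (Function('K')(g) = Pow(Add(g, 12), Rational(1, 2)) = Pow(Add(12, g), Rational(1, 2)))
Mul(Add(h, Function('b')(-22, -111)), Pow(Add(-48077, Function('K')(170)), -1)) = Mul(Add(4420, Mul(-111, -22)), Pow(Add(-48077, Pow(Add(12, 170), Rational(1, 2))), -1)) = Mul(Add(4420, 2442), Pow(Add(-48077, Pow(182, Rational(1, 2))), -1)) = Mul(6862, Pow(Add(-48077, Pow(182, Rational(1, 2))), -1))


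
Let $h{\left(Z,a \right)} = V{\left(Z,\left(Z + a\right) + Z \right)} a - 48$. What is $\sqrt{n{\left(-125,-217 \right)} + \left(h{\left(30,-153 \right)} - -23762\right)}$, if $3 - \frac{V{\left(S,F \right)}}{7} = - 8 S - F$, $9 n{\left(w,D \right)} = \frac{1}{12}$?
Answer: $\frac{19 i \sqrt{122901}}{18} \approx 370.05 i$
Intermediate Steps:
$n{\left(w,D \right)} = \frac{1}{108}$ ($n{\left(w,D \right)} = \frac{1}{9 \cdot 12} = \frac{1}{9} \cdot \frac{1}{12} = \frac{1}{108}$)
$V{\left(S,F \right)} = 21 + 7 F + 56 S$ ($V{\left(S,F \right)} = 21 - 7 \left(- 8 S - F\right) = 21 - 7 \left(- F - 8 S\right) = 21 + \left(7 F + 56 S\right) = 21 + 7 F + 56 S$)
$h{\left(Z,a \right)} = -48 + a \left(21 + 7 a + 70 Z\right)$ ($h{\left(Z,a \right)} = \left(21 + 7 \left(\left(Z + a\right) + Z\right) + 56 Z\right) a - 48 = \left(21 + 7 \left(a + 2 Z\right) + 56 Z\right) a - 48 = \left(21 + \left(7 a + 14 Z\right) + 56 Z\right) a - 48 = \left(21 + 7 a + 70 Z\right) a - 48 = a \left(21 + 7 a + 70 Z\right) - 48 = -48 + a \left(21 + 7 a + 70 Z\right)$)
$\sqrt{n{\left(-125,-217 \right)} + \left(h{\left(30,-153 \right)} - -23762\right)} = \sqrt{\frac{1}{108} + \left(\left(-48 + 7 \left(-153\right) \left(3 - 153 + 10 \cdot 30\right)\right) - -23762\right)} = \sqrt{\frac{1}{108} + \left(\left(-48 + 7 \left(-153\right) \left(3 - 153 + 300\right)\right) + 23762\right)} = \sqrt{\frac{1}{108} + \left(\left(-48 + 7 \left(-153\right) 150\right) + 23762\right)} = \sqrt{\frac{1}{108} + \left(\left(-48 - 160650\right) + 23762\right)} = \sqrt{\frac{1}{108} + \left(-160698 + 23762\right)} = \sqrt{\frac{1}{108} - 136936} = \sqrt{- \frac{14789087}{108}} = \frac{19 i \sqrt{122901}}{18}$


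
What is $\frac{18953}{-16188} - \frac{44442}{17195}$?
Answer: $- \frac{55017049}{14650140} \approx -3.7554$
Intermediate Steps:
$\frac{18953}{-16188} - \frac{44442}{17195} = 18953 \left(- \frac{1}{16188}\right) - \frac{44442}{17195} = - \frac{18953}{16188} - \frac{44442}{17195} = - \frac{55017049}{14650140}$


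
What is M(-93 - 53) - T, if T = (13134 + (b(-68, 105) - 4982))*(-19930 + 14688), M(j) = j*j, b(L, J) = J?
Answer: 43304510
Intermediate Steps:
M(j) = j²
T = -43283194 (T = (13134 + (105 - 4982))*(-19930 + 14688) = (13134 - 4877)*(-5242) = 8257*(-5242) = -43283194)
M(-93 - 53) - T = (-93 - 53)² - 1*(-43283194) = (-146)² + 43283194 = 21316 + 43283194 = 43304510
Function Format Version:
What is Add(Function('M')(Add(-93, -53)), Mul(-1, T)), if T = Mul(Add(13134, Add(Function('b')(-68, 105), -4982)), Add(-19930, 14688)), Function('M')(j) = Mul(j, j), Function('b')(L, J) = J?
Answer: 43304510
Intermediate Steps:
Function('M')(j) = Pow(j, 2)
T = -43283194 (T = Mul(Add(13134, Add(105, -4982)), Add(-19930, 14688)) = Mul(Add(13134, -4877), -5242) = Mul(8257, -5242) = -43283194)
Add(Function('M')(Add(-93, -53)), Mul(-1, T)) = Add(Pow(Add(-93, -53), 2), Mul(-1, -43283194)) = Add(Pow(-146, 2), 43283194) = Add(21316, 43283194) = 43304510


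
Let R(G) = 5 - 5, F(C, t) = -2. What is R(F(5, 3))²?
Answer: 0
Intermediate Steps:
R(G) = 0
R(F(5, 3))² = 0² = 0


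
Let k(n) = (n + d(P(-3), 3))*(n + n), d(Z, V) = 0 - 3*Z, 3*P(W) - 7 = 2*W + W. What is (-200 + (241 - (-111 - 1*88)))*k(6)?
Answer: 23040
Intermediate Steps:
P(W) = 7/3 + W (P(W) = 7/3 + (2*W + W)/3 = 7/3 + (3*W)/3 = 7/3 + W)
d(Z, V) = -3*Z
k(n) = 2*n*(2 + n) (k(n) = (n - 3*(7/3 - 3))*(n + n) = (n - 3*(-⅔))*(2*n) = (n + 2)*(2*n) = (2 + n)*(2*n) = 2*n*(2 + n))
(-200 + (241 - (-111 - 1*88)))*k(6) = (-200 + (241 - (-111 - 1*88)))*(2*6*(2 + 6)) = (-200 + (241 - (-111 - 88)))*(2*6*8) = (-200 + (241 - 1*(-199)))*96 = (-200 + (241 + 199))*96 = (-200 + 440)*96 = 240*96 = 23040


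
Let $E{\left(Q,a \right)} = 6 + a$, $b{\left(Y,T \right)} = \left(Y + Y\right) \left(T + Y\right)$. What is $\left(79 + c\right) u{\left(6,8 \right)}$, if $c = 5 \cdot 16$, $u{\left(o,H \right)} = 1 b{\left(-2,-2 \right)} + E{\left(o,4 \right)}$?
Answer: $4134$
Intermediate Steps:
$b{\left(Y,T \right)} = 2 Y \left(T + Y\right)$
$u{\left(o,H \right)} = 26$ ($u{\left(o,H \right)} = 1 \cdot 2 \left(-2\right) \left(-2 - 2\right) + \left(6 + 4\right) = 1 \cdot 2 \left(-2\right) \left(-4\right) + 10 = 1 \cdot 16 + 10 = 16 + 10 = 26$)
$c = 80$
$\left(79 + c\right) u{\left(6,8 \right)} = \left(79 + 80\right) 26 = 159 \cdot 26 = 4134$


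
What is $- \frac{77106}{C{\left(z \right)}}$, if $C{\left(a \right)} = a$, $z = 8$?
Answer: $- \frac{38553}{4} \approx -9638.3$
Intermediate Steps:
$- \frac{77106}{C{\left(z \right)}} = - \frac{77106}{8} = \left(-77106\right) \frac{1}{8} = - \frac{38553}{4}$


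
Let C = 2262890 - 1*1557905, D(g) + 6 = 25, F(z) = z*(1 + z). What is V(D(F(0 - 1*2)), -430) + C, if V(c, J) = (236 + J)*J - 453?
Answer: 787952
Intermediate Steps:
D(g) = 19 (D(g) = -6 + 25 = 19)
V(c, J) = -453 + J*(236 + J) (V(c, J) = J*(236 + J) - 453 = -453 + J*(236 + J))
C = 704985 (C = 2262890 - 1557905 = 704985)
V(D(F(0 - 1*2)), -430) + C = (-453 + (-430)**2 + 236*(-430)) + 704985 = (-453 + 184900 - 101480) + 704985 = 82967 + 704985 = 787952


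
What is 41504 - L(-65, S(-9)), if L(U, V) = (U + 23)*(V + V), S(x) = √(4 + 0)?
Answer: 41672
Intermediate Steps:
S(x) = 2 (S(x) = √4 = 2)
L(U, V) = 2*V*(23 + U) (L(U, V) = (23 + U)*(2*V) = 2*V*(23 + U))
41504 - L(-65, S(-9)) = 41504 - 2*2*(23 - 65) = 41504 - 2*2*(-42) = 41504 - 1*(-168) = 41504 + 168 = 41672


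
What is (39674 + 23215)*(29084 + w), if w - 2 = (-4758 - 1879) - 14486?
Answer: 500785107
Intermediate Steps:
w = -21121 (w = 2 + ((-4758 - 1879) - 14486) = 2 + (-6637 - 14486) = 2 - 21123 = -21121)
(39674 + 23215)*(29084 + w) = (39674 + 23215)*(29084 - 21121) = 62889*7963 = 500785107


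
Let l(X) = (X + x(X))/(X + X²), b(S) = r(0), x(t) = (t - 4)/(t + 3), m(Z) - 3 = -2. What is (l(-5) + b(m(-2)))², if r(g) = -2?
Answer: 6561/1600 ≈ 4.1006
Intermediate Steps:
m(Z) = 1 (m(Z) = 3 - 2 = 1)
x(t) = (-4 + t)/(3 + t)
b(S) = -2
l(X) = (X + (-4 + X)/(3 + X))/(X + X²)
(l(-5) + b(m(-2)))² = ((-4 - 5 - 5*(3 - 5))/((-5)*(1 - 5)*(3 - 5)) - 2)² = (-⅕*(-4 - 5 - 5*(-2))/(-4*(-2)) - 2)² = (-⅕*(-¼)*(-½)*(-4 - 5 + 10) - 2)² = (-⅕*(-¼)*(-½)*1 - 2)² = (-1/40 - 2)² = (-81/40)² = 6561/1600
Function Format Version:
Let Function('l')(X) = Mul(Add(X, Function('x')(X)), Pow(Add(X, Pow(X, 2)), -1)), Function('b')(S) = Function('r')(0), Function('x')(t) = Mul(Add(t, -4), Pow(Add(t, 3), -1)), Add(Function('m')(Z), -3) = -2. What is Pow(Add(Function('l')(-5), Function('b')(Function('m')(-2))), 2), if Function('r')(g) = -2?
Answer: Rational(6561, 1600) ≈ 4.1006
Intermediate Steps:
Function('m')(Z) = 1 (Function('m')(Z) = Add(3, -2) = 1)
Function('x')(t) = Mul(Pow(Add(3, t), -1), Add(-4, t)) (Function('x')(t) = Mul(Add(-4, t), Pow(Add(3, t), -1)) = Mul(Pow(Add(3, t), -1), Add(-4, t)))
Function('b')(S) = -2
Function('l')(X) = Mul(Pow(Add(X, Pow(X, 2)), -1), Add(X, Mul(Pow(Add(3, X), -1), Add(-4, X)))) (Function('l')(X) = Mul(Add(X, Mul(Pow(Add(3, X), -1), Add(-4, X))), Pow(Add(X, Pow(X, 2)), -1)) = Mul(Pow(Add(X, Pow(X, 2)), -1), Add(X, Mul(Pow(Add(3, X), -1), Add(-4, X)))))
Pow(Add(Function('l')(-5), Function('b')(Function('m')(-2))), 2) = Pow(Add(Mul(Pow(-5, -1), Pow(Add(1, -5), -1), Pow(Add(3, -5), -1), Add(-4, -5, Mul(-5, Add(3, -5)))), -2), 2) = Pow(Add(Mul(Rational(-1, 5), Pow(-4, -1), Pow(-2, -1), Add(-4, -5, Mul(-5, -2))), -2), 2) = Pow(Add(Mul(Rational(-1, 5), Rational(-1, 4), Rational(-1, 2), Add(-4, -5, 10)), -2), 2) = Pow(Add(Mul(Rational(-1, 5), Rational(-1, 4), Rational(-1, 2), 1), -2), 2) = Pow(Add(Rational(-1, 40), -2), 2) = Pow(Rational(-81, 40), 2) = Rational(6561, 1600)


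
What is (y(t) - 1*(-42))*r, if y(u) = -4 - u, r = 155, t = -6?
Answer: 6820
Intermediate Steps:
(y(t) - 1*(-42))*r = ((-4 - 1*(-6)) - 1*(-42))*155 = ((-4 + 6) + 42)*155 = (2 + 42)*155 = 44*155 = 6820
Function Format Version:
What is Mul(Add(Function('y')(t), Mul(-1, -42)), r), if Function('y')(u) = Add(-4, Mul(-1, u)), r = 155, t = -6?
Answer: 6820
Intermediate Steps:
Mul(Add(Function('y')(t), Mul(-1, -42)), r) = Mul(Add(Add(-4, Mul(-1, -6)), Mul(-1, -42)), 155) = Mul(Add(Add(-4, 6), 42), 155) = Mul(Add(2, 42), 155) = Mul(44, 155) = 6820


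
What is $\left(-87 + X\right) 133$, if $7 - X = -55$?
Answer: $-3325$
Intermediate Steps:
$X = 62$ ($X = 7 - -55 = 7 + 55 = 62$)
$\left(-87 + X\right) 133 = \left(-87 + 62\right) 133 = \left(-25\right) 133 = -3325$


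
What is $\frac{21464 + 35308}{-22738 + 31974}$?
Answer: $\frac{14193}{2309} \approx 6.1468$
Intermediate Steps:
$\frac{21464 + 35308}{-22738 + 31974} = \frac{56772}{9236} = 56772 \cdot \frac{1}{9236} = \frac{14193}{2309}$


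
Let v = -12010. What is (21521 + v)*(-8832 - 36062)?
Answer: -426986834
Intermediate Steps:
(21521 + v)*(-8832 - 36062) = (21521 - 12010)*(-8832 - 36062) = 9511*(-44894) = -426986834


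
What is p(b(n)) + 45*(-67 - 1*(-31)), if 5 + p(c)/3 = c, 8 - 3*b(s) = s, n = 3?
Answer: -1630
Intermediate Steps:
b(s) = 8/3 - s/3
p(c) = -15 + 3*c
p(b(n)) + 45*(-67 - 1*(-31)) = (-15 + 3*(8/3 - 1/3*3)) + 45*(-67 - 1*(-31)) = (-15 + 3*(8/3 - 1)) + 45*(-67 + 31) = (-15 + 3*(5/3)) + 45*(-36) = (-15 + 5) - 1620 = -10 - 1620 = -1630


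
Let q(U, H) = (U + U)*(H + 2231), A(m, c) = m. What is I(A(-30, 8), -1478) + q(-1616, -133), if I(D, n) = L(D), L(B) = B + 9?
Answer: -6780757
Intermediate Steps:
q(U, H) = 2*U*(2231 + H) (q(U, H) = (2*U)*(2231 + H) = 2*U*(2231 + H))
L(B) = 9 + B
I(D, n) = 9 + D
I(A(-30, 8), -1478) + q(-1616, -133) = (9 - 30) + 2*(-1616)*(2231 - 133) = -21 + 2*(-1616)*2098 = -21 - 6780736 = -6780757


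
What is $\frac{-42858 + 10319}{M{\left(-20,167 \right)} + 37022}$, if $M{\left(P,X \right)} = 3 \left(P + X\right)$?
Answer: $- \frac{32539}{37463} \approx -0.86856$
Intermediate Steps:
$M{\left(P,X \right)} = 3 P + 3 X$
$\frac{-42858 + 10319}{M{\left(-20,167 \right)} + 37022} = \frac{-42858 + 10319}{\left(3 \left(-20\right) + 3 \cdot 167\right) + 37022} = - \frac{32539}{\left(-60 + 501\right) + 37022} = - \frac{32539}{441 + 37022} = - \frac{32539}{37463}$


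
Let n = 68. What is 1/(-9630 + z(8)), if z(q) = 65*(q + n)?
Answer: -1/4690 ≈ -0.00021322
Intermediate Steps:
z(q) = 4420 + 65*q (z(q) = 65*(q + 68) = 65*(68 + q) = 4420 + 65*q)
1/(-9630 + z(8)) = 1/(-9630 + (4420 + 65*8)) = 1/(-9630 + (4420 + 520)) = 1/(-9630 + 4940) = 1/(-4690) = -1/4690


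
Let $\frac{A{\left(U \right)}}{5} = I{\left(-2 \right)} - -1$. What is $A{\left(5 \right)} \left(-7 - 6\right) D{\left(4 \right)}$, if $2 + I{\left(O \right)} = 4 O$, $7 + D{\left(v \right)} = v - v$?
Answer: $-4095$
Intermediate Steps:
$D{\left(v \right)} = -7$ ($D{\left(v \right)} = -7 + \left(v - v\right) = -7 + 0 = -7$)
$I{\left(O \right)} = -2 + 4 O$
$A{\left(U \right)} = -45$ ($A{\left(U \right)} = 5 \left(\left(-2 + 4 \left(-2\right)\right) - -1\right) = 5 \left(\left(-2 - 8\right) + 1\right) = 5 \left(-10 + 1\right) = 5 \left(-9\right) = -45$)
$A{\left(5 \right)} \left(-7 - 6\right) D{\left(4 \right)} = - 45 \left(-7 - 6\right) \left(-7\right) = \left(-45\right) \left(-13\right) \left(-7\right) = 585 \left(-7\right) = -4095$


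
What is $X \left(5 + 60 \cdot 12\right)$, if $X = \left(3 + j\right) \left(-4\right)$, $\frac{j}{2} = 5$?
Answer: $-37700$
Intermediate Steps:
$j = 10$ ($j = 2 \cdot 5 = 10$)
$X = -52$ ($X = \left(3 + 10\right) \left(-4\right) = 13 \left(-4\right) = -52$)
$X \left(5 + 60 \cdot 12\right) = - 52 \left(5 + 60 \cdot 12\right) = - 52 \left(5 + 720\right) = \left(-52\right) 725 = -37700$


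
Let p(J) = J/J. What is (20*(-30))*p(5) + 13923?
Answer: 13323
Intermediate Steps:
p(J) = 1
(20*(-30))*p(5) + 13923 = (20*(-30))*1 + 13923 = -600*1 + 13923 = -600 + 13923 = 13323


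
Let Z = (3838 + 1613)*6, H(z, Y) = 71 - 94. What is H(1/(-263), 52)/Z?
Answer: -1/1422 ≈ -0.00070324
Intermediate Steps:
H(z, Y) = -23
Z = 32706 (Z = 5451*6 = 32706)
H(1/(-263), 52)/Z = -23/32706 = -23*1/32706 = -1/1422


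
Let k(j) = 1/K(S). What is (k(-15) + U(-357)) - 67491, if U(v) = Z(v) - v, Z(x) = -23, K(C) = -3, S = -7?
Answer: -201472/3 ≈ -67157.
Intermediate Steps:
U(v) = -23 - v
k(j) = -1/3 (k(j) = 1/(-3) = -1/3)
(k(-15) + U(-357)) - 67491 = (-1/3 + (-23 - 1*(-357))) - 67491 = (-1/3 + (-23 + 357)) - 67491 = (-1/3 + 334) - 67491 = 1001/3 - 67491 = -201472/3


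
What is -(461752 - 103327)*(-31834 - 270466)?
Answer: 108351877500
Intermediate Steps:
-(461752 - 103327)*(-31834 - 270466) = -358425*(-302300) = -1*(-108351877500) = 108351877500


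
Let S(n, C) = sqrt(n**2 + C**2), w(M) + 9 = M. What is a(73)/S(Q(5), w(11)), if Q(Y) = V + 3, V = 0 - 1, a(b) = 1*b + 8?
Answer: 81*sqrt(2)/4 ≈ 28.638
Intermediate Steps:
a(b) = 8 + b (a(b) = b + 8 = 8 + b)
V = -1
w(M) = -9 + M
Q(Y) = 2 (Q(Y) = -1 + 3 = 2)
S(n, C) = sqrt(C**2 + n**2)
a(73)/S(Q(5), w(11)) = (8 + 73)/(sqrt((-9 + 11)**2 + 2**2)) = 81/(sqrt(2**2 + 4)) = 81/(sqrt(4 + 4)) = 81/(sqrt(8)) = 81/((2*sqrt(2))) = 81*(sqrt(2)/4) = 81*sqrt(2)/4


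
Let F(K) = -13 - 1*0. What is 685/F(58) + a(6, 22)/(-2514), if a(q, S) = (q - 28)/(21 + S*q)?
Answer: -131739742/2500173 ≈ -52.692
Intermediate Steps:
a(q, S) = (-28 + q)/(21 + S*q)
F(K) = -13 (F(K) = -13 + 0 = -13)
685/F(58) + a(6, 22)/(-2514) = 685/(-13) + ((-28 + 6)/(21 + 22*6))/(-2514) = 685*(-1/13) + (-22/(21 + 132))*(-1/2514) = -685/13 + (-22/153)*(-1/2514) = -685/13 + ((1/153)*(-22))*(-1/2514) = -685/13 - 22/153*(-1/2514) = -685/13 + 11/192321 = -131739742/2500173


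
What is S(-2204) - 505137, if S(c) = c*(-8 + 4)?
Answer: -496321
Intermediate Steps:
S(c) = -4*c (S(c) = c*(-4) = -4*c)
S(-2204) - 505137 = -4*(-2204) - 505137 = 8816 - 505137 = -496321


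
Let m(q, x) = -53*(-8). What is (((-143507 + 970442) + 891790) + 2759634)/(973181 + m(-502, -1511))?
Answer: 4478359/973605 ≈ 4.5998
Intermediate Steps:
m(q, x) = 424
(((-143507 + 970442) + 891790) + 2759634)/(973181 + m(-502, -1511)) = (((-143507 + 970442) + 891790) + 2759634)/(973181 + 424) = ((826935 + 891790) + 2759634)/973605 = (1718725 + 2759634)*(1/973605) = 4478359*(1/973605) = 4478359/973605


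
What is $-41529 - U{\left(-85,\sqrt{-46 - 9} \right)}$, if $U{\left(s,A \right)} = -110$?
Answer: $-41419$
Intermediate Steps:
$-41529 - U{\left(-85,\sqrt{-46 - 9} \right)} = -41529 - -110 = -41529 + 110 = -41419$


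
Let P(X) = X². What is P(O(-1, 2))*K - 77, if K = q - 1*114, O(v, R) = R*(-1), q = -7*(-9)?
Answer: -281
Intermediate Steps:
q = 63
O(v, R) = -R
K = -51 (K = 63 - 1*114 = 63 - 114 = -51)
P(O(-1, 2))*K - 77 = (-1*2)²*(-51) - 77 = (-2)²*(-51) - 77 = 4*(-51) - 77 = -204 - 77 = -281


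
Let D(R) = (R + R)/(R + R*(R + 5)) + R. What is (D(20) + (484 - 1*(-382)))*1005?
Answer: 11576595/13 ≈ 8.9051e+5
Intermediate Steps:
D(R) = R + 2*R/(R + R*(5 + R)) (D(R) = (2*R)/(R + R*(5 + R)) + R = 2*R/(R + R*(5 + R)) + R = R + 2*R/(R + R*(5 + R)))
(D(20) + (484 - 1*(-382)))*1005 = ((2 + 20² + 6*20)/(6 + 20) + (484 - 1*(-382)))*1005 = ((2 + 400 + 120)/26 + (484 + 382))*1005 = ((1/26)*522 + 866)*1005 = (261/13 + 866)*1005 = (11519/13)*1005 = 11576595/13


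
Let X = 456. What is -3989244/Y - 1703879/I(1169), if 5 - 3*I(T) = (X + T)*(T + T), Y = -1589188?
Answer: 1939955625128/503142880255 ≈ 3.8557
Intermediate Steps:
I(T) = 5/3 - 2*T*(456 + T)/3 (I(T) = 5/3 - (456 + T)*(T + T)/3 = 5/3 - (456 + T)*2*T/3 = 5/3 - 2*T*(456 + T)/3)
-3989244/Y - 1703879/I(1169) = -3989244/(-1589188) - 1703879/(5/3 - 304*1169 - 2/3*1169**2) = -3989244*(-1/1589188) - 1703879/(5/3 - 355376 - 2/3*1366561) = 997311/397297 - 1703879/(5/3 - 355376 - 2733122/3) = 997311/397297 - 1703879/(-1266415) = 997311/397297 - 1703879*(-1/1266415) = 997311/397297 + 1703879/1266415 = 1939955625128/503142880255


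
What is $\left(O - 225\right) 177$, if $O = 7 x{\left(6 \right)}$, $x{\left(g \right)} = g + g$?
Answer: $-24957$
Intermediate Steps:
$x{\left(g \right)} = 2 g$
$O = 84$ ($O = 7 \cdot 2 \cdot 6 = 7 \cdot 12 = 84$)
$\left(O - 225\right) 177 = \left(84 - 225\right) 177 = \left(-141\right) 177 = -24957$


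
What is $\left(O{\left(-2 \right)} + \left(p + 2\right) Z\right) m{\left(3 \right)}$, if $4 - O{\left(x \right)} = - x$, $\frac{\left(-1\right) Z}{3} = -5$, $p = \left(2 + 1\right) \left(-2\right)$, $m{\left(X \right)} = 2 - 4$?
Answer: $116$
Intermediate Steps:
$m{\left(X \right)} = -2$
$p = -6$ ($p = 3 \left(-2\right) = -6$)
$Z = 15$ ($Z = \left(-3\right) \left(-5\right) = 15$)
$O{\left(x \right)} = 4 + x$ ($O{\left(x \right)} = 4 - - x = 4 + x$)
$\left(O{\left(-2 \right)} + \left(p + 2\right) Z\right) m{\left(3 \right)} = \left(\left(4 - 2\right) + \left(-6 + 2\right) 15\right) \left(-2\right) = \left(2 - 60\right) \left(-2\right) = \left(-58\right) \left(-2\right) = 116$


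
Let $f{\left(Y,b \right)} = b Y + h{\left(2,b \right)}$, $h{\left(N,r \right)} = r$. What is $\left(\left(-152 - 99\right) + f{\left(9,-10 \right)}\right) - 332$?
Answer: $-683$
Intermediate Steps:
$f{\left(Y,b \right)} = b + Y b$ ($f{\left(Y,b \right)} = b Y + b = Y b + b = b + Y b$)
$\left(\left(-152 - 99\right) + f{\left(9,-10 \right)}\right) - 332 = \left(\left(-152 - 99\right) - 10 \left(1 + 9\right)\right) - 332 = \left(\left(-152 - 99\right) - 100\right) - 332 = \left(-251 - 100\right) - 332 = -351 - 332 = -683$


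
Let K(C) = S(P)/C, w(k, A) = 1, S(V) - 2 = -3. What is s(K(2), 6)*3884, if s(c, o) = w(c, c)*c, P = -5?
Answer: -1942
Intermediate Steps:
S(V) = -1 (S(V) = 2 - 3 = -1)
K(C) = -1/C
s(c, o) = c (s(c, o) = 1*c = c)
s(K(2), 6)*3884 = -1/2*3884 = -1*½*3884 = -½*3884 = -1942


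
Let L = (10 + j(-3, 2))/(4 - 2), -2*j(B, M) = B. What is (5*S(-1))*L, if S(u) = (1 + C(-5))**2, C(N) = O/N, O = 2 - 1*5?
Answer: 368/5 ≈ 73.600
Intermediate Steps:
O = -3 (O = 2 - 5 = -3)
j(B, M) = -B/2
C(N) = -3/N
S(u) = 64/25 (S(u) = (1 - 3/(-5))**2 = (1 - 3*(-1/5))**2 = (1 + 3/5)**2 = (8/5)**2 = 64/25)
L = 23/4 (L = (10 - 1/2*(-3))/(4 - 2) = (10 + 3/2)/2 = (23/2)*(1/2) = 23/4 ≈ 5.7500)
(5*S(-1))*L = (5*(64/25))*(23/4) = (64/5)*(23/4) = 368/5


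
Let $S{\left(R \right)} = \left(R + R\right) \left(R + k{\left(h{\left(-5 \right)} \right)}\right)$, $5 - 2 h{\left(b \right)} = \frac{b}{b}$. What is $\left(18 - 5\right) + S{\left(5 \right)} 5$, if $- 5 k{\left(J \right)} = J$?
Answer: $243$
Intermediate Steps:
$h{\left(b \right)} = 2$ ($h{\left(b \right)} = \frac{5}{2} - \frac{b \frac{1}{b}}{2} = \frac{5}{2} - \frac{1}{2} = 2$)
$k{\left(J \right)} = - \frac{J}{5}$
$S{\left(R \right)} = 2 R \left(- \frac{2}{5} + R\right)$ ($S{\left(R \right)} = \left(R + R\right) \left(R - \frac{2}{5}\right) = 2 R \left(R - \frac{2}{5}\right) = 2 R \left(- \frac{2}{5} + R\right)$)
$\left(18 - 5\right) + S{\left(5 \right)} 5 = \left(18 - 5\right) + \frac{2}{5} \cdot 5 \left(-2 + 5 \cdot 5\right) 5 = 13 + \frac{2}{5} \cdot 5 \left(-2 + 25\right) 5 = 13 + \frac{2}{5} \cdot 5 \cdot 23 \cdot 5 = 13 + 46 \cdot 5 = 13 + 230 = 243$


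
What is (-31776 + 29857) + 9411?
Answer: 7492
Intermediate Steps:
(-31776 + 29857) + 9411 = -1919 + 9411 = 7492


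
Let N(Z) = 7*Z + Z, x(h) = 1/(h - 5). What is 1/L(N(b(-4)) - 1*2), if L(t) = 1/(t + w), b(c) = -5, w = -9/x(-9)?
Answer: 84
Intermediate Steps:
x(h) = 1/(-5 + h)
w = 126 (w = -9/(1/(-5 - 9)) = -9/(1/(-14)) = -9/(-1/14) = -9*(-14) = 126)
N(Z) = 8*Z
L(t) = 1/(126 + t) (L(t) = 1/(t + 126) = 1/(126 + t))
1/L(N(b(-4)) - 1*2) = 1/(1/(126 + (8*(-5) - 1*2))) = 1/(1/(126 + (-40 - 2))) = 1/(1/(126 - 42)) = 1/(1/84) = 84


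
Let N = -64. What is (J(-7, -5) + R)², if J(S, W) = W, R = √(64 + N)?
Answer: 25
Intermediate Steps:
R = 0 (R = √(64 - 64) = √0 = 0)
(J(-7, -5) + R)² = (-5 + 0)² = (-5)² = 25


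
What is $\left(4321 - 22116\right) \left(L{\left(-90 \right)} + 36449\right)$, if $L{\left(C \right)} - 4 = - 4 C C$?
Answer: $-72123135$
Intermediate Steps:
$L{\left(C \right)} = 4 - 4 C^{2}$ ($L{\left(C \right)} = 4 + - 4 C C = 4 - 4 C^{2}$)
$\left(4321 - 22116\right) \left(L{\left(-90 \right)} + 36449\right) = \left(4321 - 22116\right) \left(\left(4 - 4 \left(-90\right)^{2}\right) + 36449\right) = - 17795 \left(\left(4 - 32400\right) + 36449\right) = - 17795 \left(-32396 + 36449\right) = \left(-17795\right) 4053 = -72123135$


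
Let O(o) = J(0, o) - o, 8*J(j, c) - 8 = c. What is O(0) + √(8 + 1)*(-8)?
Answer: -23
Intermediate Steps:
J(j, c) = 1 + c/8
O(o) = 1 - 7*o/8 (O(o) = (1 + o/8) - o = 1 - 7*o/8)
O(0) + √(8 + 1)*(-8) = (1 - 7/8*0) + √(8 + 1)*(-8) = (1 + 0) + √9*(-8) = 1 + 3*(-8) = 1 - 24 = -23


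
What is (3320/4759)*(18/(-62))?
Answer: -29880/147529 ≈ -0.20254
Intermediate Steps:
(3320/4759)*(18/(-62)) = (3320*(1/4759))*(18*(-1/62)) = (3320/4759)*(-9/31) = -29880/147529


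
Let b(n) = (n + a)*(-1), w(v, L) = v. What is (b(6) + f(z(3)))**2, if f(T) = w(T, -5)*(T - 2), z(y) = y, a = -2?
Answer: 1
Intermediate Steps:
f(T) = T*(-2 + T) (f(T) = T*(T - 2) = T*(-2 + T))
b(n) = 2 - n (b(n) = (n - 2)*(-1) = (-2 + n)*(-1) = 2 - n)
(b(6) + f(z(3)))**2 = ((2 - 1*6) + 3*(-2 + 3))**2 = ((2 - 6) + 3*1)**2 = (-4 + 3)**2 = (-1)**2 = 1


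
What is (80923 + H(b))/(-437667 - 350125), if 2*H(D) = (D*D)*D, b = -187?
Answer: 6377357/1575584 ≈ 4.0476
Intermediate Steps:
H(D) = D³/2 (H(D) = ((D*D)*D)/2 = (D²*D)/2 = D³/2)
(80923 + H(b))/(-437667 - 350125) = (80923 + (½)*(-187)³)/(-437667 - 350125) = (80923 + (½)*(-6539203))/(-787792) = (80923 - 6539203/2)*(-1/787792) = -6377357/2*(-1/787792) = 6377357/1575584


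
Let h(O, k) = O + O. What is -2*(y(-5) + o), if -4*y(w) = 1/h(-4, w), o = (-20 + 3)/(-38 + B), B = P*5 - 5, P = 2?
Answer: -577/528 ≈ -1.0928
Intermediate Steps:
h(O, k) = 2*O
B = 5 (B = 2*5 - 5 = 10 - 5 = 5)
o = 17/33 (o = (-20 + 3)/(-38 + 5) = -17/(-33) = -17*(-1/33) = 17/33 ≈ 0.51515)
y(w) = 1/32 (y(w) = -1/(4*(2*(-4))) = -1/4/(-8) = -1/4*(-1/8) = 1/32)
-2*(y(-5) + o) = -2*(1/32 + 17/33) = -2*577/1056 = -577/528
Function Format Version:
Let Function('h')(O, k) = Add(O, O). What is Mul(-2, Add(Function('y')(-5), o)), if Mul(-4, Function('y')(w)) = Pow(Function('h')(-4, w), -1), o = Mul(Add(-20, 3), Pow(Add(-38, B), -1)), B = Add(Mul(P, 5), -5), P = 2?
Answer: Rational(-577, 528) ≈ -1.0928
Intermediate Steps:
Function('h')(O, k) = Mul(2, O)
B = 5 (B = Add(Mul(2, 5), -5) = Add(10, -5) = 5)
o = Rational(17, 33) (o = Mul(Add(-20, 3), Pow(Add(-38, 5), -1)) = Mul(-17, Pow(-33, -1)) = Mul(-17, Rational(-1, 33)) = Rational(17, 33) ≈ 0.51515)
Function('y')(w) = Rational(1, 32) (Function('y')(w) = Mul(Rational(-1, 4), Pow(Mul(2, -4), -1)) = Mul(Rational(-1, 4), Pow(-8, -1)) = Mul(Rational(-1, 4), Rational(-1, 8)) = Rational(1, 32))
Mul(-2, Add(Function('y')(-5), o)) = Mul(-2, Add(Rational(1, 32), Rational(17, 33))) = Mul(-2, Rational(577, 1056)) = Rational(-577, 528)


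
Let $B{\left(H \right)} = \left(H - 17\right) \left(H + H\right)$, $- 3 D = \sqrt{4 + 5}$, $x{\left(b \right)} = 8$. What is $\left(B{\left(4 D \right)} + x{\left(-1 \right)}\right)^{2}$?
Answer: $30976$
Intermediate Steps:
$D = -1$ ($D = - \frac{\sqrt{4 + 5}}{3} = - \frac{\sqrt{9}}{3} = \left(- \frac{1}{3}\right) 3 = -1$)
$B{\left(H \right)} = 2 H \left(-17 + H\right)$ ($B{\left(H \right)} = \left(-17 + H\right) 2 H = 2 H \left(-17 + H\right)$)
$\left(B{\left(4 D \right)} + x{\left(-1 \right)}\right)^{2} = \left(2 \cdot 4 \left(-1\right) \left(-17 + 4 \left(-1\right)\right) + 8\right)^{2} = \left(2 \left(-4\right) \left(-17 - 4\right) + 8\right)^{2} = \left(2 \left(-4\right) \left(-21\right) + 8\right)^{2} = \left(168 + 8\right)^{2} = 176^{2} = 30976$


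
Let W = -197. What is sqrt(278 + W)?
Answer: 9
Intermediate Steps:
sqrt(278 + W) = sqrt(278 - 197) = sqrt(81) = 9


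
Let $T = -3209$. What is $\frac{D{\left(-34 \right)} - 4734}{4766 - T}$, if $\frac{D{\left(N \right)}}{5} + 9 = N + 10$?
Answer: $- \frac{4899}{7975} \approx -0.6143$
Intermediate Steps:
$D{\left(N \right)} = 5 + 5 N$ ($D{\left(N \right)} = -45 + 5 \left(N + 10\right) = -45 + 5 \left(10 + N\right) = -45 + \left(50 + 5 N\right) = 5 + 5 N$)
$\frac{D{\left(-34 \right)} - 4734}{4766 - T} = \frac{\left(5 + 5 \left(-34\right)\right) - 4734}{4766 - -3209} = \frac{\left(5 - 170\right) - 4734}{4766 + 3209} = \frac{-165 - 4734}{7975} = \left(-4899\right) \frac{1}{7975} = - \frac{4899}{7975}$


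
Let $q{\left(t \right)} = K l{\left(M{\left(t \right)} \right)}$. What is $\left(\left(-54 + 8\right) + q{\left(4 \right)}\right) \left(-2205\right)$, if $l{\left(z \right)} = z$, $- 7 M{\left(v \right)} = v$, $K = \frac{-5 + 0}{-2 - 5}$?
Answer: $102330$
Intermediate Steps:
$K = \frac{5}{7}$ ($K = - \frac{5}{-7} = \left(-5\right) \left(- \frac{1}{7}\right) = \frac{5}{7} \approx 0.71429$)
$M{\left(v \right)} = - \frac{v}{7}$
$q{\left(t \right)} = - \frac{5 t}{49}$ ($q{\left(t \right)} = \frac{5 \left(- \frac{t}{7}\right)}{7} = - \frac{5 t}{49}$)
$\left(\left(-54 + 8\right) + q{\left(4 \right)}\right) \left(-2205\right) = \left(\left(-54 + 8\right) - \frac{20}{49}\right) \left(-2205\right) = \left(-46 - \frac{20}{49}\right) \left(-2205\right) = \left(- \frac{2274}{49}\right) \left(-2205\right) = 102330$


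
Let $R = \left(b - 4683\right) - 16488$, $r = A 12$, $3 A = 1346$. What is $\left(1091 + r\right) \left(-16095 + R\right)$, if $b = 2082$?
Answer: $-227816400$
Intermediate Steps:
$A = \frac{1346}{3}$ ($A = \frac{1}{3} \cdot 1346 = \frac{1346}{3} \approx 448.67$)
$r = 5384$ ($r = \frac{1346}{3} \cdot 12 = 5384$)
$R = -19089$ ($R = \left(2082 - 4683\right) - 16488 = -2601 - 16488 = -19089$)
$\left(1091 + r\right) \left(-16095 + R\right) = \left(1091 + 5384\right) \left(-16095 - 19089\right) = 6475 \left(-35184\right) = -227816400$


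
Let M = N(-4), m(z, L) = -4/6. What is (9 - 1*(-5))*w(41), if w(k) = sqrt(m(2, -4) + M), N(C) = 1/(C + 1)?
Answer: 14*I ≈ 14.0*I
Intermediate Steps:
N(C) = 1/(1 + C)
m(z, L) = -2/3 (m(z, L) = -4*1/6 = -2/3)
M = -1/3 (M = 1/(1 - 4) = 1/(-3) = -1/3 ≈ -0.33333)
w(k) = I (w(k) = sqrt(-2/3 - 1/3) = sqrt(-1) = I)
(9 - 1*(-5))*w(41) = (9 - 1*(-5))*I = (9 + 5)*I = 14*I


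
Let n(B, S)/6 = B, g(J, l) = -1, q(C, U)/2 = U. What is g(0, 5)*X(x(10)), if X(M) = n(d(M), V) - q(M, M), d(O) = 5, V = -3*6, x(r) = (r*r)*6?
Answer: 1170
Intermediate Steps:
q(C, U) = 2*U
x(r) = 6*r**2 (x(r) = r**2*6 = 6*r**2)
V = -18
n(B, S) = 6*B
X(M) = 30 - 2*M (X(M) = 6*5 - 2*M = 30 - 2*M)
g(0, 5)*X(x(10)) = -(30 - 12*10**2) = -(30 - 12*100) = -(30 - 2*600) = -(30 - 1200) = -1*(-1170) = 1170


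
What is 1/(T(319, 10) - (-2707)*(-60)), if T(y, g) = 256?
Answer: -1/162164 ≈ -6.1666e-6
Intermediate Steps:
1/(T(319, 10) - (-2707)*(-60)) = 1/(256 - (-2707)*(-60)) = 1/(256 - 1*162420) = 1/(256 - 162420) = 1/(-162164) = -1/162164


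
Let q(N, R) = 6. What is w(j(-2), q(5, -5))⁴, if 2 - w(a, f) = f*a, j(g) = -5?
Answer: 1048576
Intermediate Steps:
w(a, f) = 2 - a*f (w(a, f) = 2 - f*a = 2 - a*f)
w(j(-2), q(5, -5))⁴ = (2 - 1*(-5)*6)⁴ = (2 + 30)⁴ = 32⁴ = 1048576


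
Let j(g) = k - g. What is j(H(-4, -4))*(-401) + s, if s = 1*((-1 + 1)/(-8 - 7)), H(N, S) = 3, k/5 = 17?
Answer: -32882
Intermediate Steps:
k = 85 (k = 5*17 = 85)
s = 0 (s = 1*(0/(-15)) = 1*(0*(-1/15)) = 1*0 = 0)
j(g) = 85 - g
j(H(-4, -4))*(-401) + s = (85 - 1*3)*(-401) + 0 = (85 - 3)*(-401) + 0 = 82*(-401) + 0 = -32882 + 0 = -32882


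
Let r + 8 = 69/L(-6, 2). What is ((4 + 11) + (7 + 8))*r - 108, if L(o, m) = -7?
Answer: -4506/7 ≈ -643.71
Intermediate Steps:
r = -125/7 (r = -8 + 69/(-7) = -8 + 69*(-⅐) = -8 - 69/7 = -125/7 ≈ -17.857)
((4 + 11) + (7 + 8))*r - 108 = ((4 + 11) + (7 + 8))*(-125/7) - 108 = (15 + 15)*(-125/7) - 108 = 30*(-125/7) - 108 = -3750/7 - 108 = -4506/7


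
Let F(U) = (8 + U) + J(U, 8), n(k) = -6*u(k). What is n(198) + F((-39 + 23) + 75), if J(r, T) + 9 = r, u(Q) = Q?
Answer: -1071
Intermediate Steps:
J(r, T) = -9 + r
n(k) = -6*k
F(U) = -1 + 2*U (F(U) = (8 + U) + (-9 + U) = -1 + 2*U)
n(198) + F((-39 + 23) + 75) = -6*198 + (-1 + 2*((-39 + 23) + 75)) = -1188 + (-1 + 2*(-16 + 75)) = -1188 + (-1 + 2*59) = -1188 + (-1 + 118) = -1188 + 117 = -1071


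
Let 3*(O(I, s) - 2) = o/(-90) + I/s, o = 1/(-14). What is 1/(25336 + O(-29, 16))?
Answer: 15120/383101429 ≈ 3.9467e-5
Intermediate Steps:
o = -1/14 ≈ -0.071429
O(I, s) = 7561/3780 + I/(3*s) (O(I, s) = 2 + (-1/14/(-90) + I/s)/3 = 2 + (-1/14*(-1/90) + I/s)/3 = 2 + (1/1260 + I/s)/3 = 2 + (1/3780 + I/(3*s)) = 7561/3780 + I/(3*s))
1/(25336 + O(-29, 16)) = 1/(25336 + (7561/3780 + (⅓)*(-29)/16)) = 1/(25336 + (7561/3780 + (⅓)*(-29)*(1/16))) = 1/(25336 + (7561/3780 - 29/48)) = 1/(25336 + 21109/15120) = 1/(383101429/15120) = 15120/383101429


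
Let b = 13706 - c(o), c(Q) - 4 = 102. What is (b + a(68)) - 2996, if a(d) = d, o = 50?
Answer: 10672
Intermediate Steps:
c(Q) = 106 (c(Q) = 4 + 102 = 106)
b = 13600 (b = 13706 - 1*106 = 13706 - 106 = 13600)
(b + a(68)) - 2996 = (13600 + 68) - 2996 = 13668 - 2996 = 10672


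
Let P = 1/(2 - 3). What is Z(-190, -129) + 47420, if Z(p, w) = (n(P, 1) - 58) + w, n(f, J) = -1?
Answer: 47232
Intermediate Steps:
P = -1 (P = 1/(-1) = -1)
Z(p, w) = -59 + w (Z(p, w) = (-1 - 58) + w = -59 + w)
Z(-190, -129) + 47420 = (-59 - 129) + 47420 = -188 + 47420 = 47232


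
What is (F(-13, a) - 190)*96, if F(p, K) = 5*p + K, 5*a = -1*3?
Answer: -122688/5 ≈ -24538.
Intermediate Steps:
a = -3/5 (a = (-1*3)/5 = (1/5)*(-3) = -3/5 ≈ -0.60000)
F(p, K) = K + 5*p
(F(-13, a) - 190)*96 = ((-3/5 + 5*(-13)) - 190)*96 = ((-3/5 - 65) - 190)*96 = (-328/5 - 190)*96 = -1278/5*96 = -122688/5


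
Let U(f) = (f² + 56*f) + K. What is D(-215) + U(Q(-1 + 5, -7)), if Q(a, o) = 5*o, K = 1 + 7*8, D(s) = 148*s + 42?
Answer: -32456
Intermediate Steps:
D(s) = 42 + 148*s
K = 57 (K = 1 + 56 = 57)
U(f) = 57 + f² + 56*f (U(f) = (f² + 56*f) + 57 = 57 + f² + 56*f)
D(-215) + U(Q(-1 + 5, -7)) = (42 + 148*(-215)) + (57 + (5*(-7))² + 56*(5*(-7))) = (42 - 31820) + (57 + (-35)² + 56*(-35)) = -31778 + (57 + 1225 - 1960) = -31778 - 678 = -32456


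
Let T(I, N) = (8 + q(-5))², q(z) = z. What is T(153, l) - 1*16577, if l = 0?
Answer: -16568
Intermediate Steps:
T(I, N) = 9 (T(I, N) = (8 - 5)² = 3² = 9)
T(153, l) - 1*16577 = 9 - 1*16577 = 9 - 16577 = -16568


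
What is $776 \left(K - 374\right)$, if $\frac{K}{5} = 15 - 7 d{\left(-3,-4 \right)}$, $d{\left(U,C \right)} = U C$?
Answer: $-557944$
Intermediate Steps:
$d{\left(U,C \right)} = C U$
$K = -345$ ($K = 5 \left(15 - 7 \left(\left(-4\right) \left(-3\right)\right)\right) = 5 \left(15 - 84\right) = 5 \left(-69\right) = -345$)
$776 \left(K - 374\right) = 776 \left(-345 - 374\right) = 776 \left(-719\right) = -557944$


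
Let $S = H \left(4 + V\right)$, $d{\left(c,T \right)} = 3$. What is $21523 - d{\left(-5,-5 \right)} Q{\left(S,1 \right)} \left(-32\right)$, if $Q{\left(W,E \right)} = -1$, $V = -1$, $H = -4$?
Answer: $21427$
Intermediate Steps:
$S = -12$ ($S = - 4 \left(4 - 1\right) = \left(-4\right) 3 = -12$)
$21523 - d{\left(-5,-5 \right)} Q{\left(S,1 \right)} \left(-32\right) = 21523 - 3 \left(-1\right) \left(-32\right) = 21523 - \left(-3\right) \left(-32\right) = 21523 - 96 = 21427$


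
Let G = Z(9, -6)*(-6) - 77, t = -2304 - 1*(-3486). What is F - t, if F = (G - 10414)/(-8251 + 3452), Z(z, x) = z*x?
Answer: -5662251/4799 ≈ -1179.9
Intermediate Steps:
Z(z, x) = x*z
t = 1182 (t = -2304 + 3486 = 1182)
G = 247 (G = -6*9*(-6) - 77 = -54*(-6) - 77 = 324 - 77 = 247)
F = 10167/4799 (F = (247 - 10414)/(-8251 + 3452) = -10167/(-4799) = -10167*(-1/4799) = 10167/4799 ≈ 2.1186)
F - t = 10167/4799 - 1*1182 = 10167/4799 - 1182 = -5662251/4799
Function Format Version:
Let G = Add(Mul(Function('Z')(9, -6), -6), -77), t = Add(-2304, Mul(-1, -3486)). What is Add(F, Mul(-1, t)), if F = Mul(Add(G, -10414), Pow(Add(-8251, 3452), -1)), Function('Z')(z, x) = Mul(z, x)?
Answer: Rational(-5662251, 4799) ≈ -1179.9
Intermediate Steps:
Function('Z')(z, x) = Mul(x, z)
t = 1182 (t = Add(-2304, 3486) = 1182)
G = 247 (G = Add(Mul(Mul(-6, 9), -6), -77) = Add(Mul(-54, -6), -77) = Add(324, -77) = 247)
F = Rational(10167, 4799) (F = Mul(Add(247, -10414), Pow(Add(-8251, 3452), -1)) = Mul(-10167, Pow(-4799, -1)) = Mul(-10167, Rational(-1, 4799)) = Rational(10167, 4799) ≈ 2.1186)
Add(F, Mul(-1, t)) = Add(Rational(10167, 4799), Mul(-1, 1182)) = Add(Rational(10167, 4799), -1182) = Rational(-5662251, 4799)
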